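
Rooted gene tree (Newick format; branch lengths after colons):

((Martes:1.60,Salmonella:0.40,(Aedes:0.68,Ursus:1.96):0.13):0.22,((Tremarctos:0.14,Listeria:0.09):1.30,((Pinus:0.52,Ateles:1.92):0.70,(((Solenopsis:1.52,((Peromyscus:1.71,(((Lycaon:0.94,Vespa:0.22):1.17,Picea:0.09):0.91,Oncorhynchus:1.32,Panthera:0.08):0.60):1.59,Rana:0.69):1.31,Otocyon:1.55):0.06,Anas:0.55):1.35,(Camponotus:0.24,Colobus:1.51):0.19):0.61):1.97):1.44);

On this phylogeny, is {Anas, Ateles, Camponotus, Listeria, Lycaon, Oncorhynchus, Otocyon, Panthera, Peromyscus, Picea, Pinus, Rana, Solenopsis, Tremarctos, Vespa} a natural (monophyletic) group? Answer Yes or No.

The MRCA of the listed taxa subtends ((Tremarctos,Listeria),((Pinus,Ateles),(((Solenopsis,((Peromyscus,(((Lycaon,Vespa),Picea),Oncorhynchus,Panthera)),Rana),Otocyon),Anas),(Camponotus,Colobus)))).
That clade also contains Colobus, which is not in the proposed group, so the group is not monophyletic.

No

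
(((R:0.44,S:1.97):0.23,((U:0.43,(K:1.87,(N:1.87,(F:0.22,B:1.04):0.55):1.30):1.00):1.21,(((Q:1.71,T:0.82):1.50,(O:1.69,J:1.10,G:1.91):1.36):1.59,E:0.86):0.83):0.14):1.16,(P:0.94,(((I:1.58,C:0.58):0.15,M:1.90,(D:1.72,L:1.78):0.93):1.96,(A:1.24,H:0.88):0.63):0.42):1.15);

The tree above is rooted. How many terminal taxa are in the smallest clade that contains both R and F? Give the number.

13

The MRCA of R and F is the node subtending ((R,S),((U,(K,(N,(F,B)))),(((Q,T),(O,J,G)),E))).
That clade contains 13 terminal taxa: B, E, F, G, J, K, N, O, Q, R, S, T, U.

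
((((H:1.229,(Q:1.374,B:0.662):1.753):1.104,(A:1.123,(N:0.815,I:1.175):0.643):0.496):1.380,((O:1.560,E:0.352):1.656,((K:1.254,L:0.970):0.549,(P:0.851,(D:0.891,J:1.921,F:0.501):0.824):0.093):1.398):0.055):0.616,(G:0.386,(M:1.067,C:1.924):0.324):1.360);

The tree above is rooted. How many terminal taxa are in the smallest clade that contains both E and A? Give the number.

14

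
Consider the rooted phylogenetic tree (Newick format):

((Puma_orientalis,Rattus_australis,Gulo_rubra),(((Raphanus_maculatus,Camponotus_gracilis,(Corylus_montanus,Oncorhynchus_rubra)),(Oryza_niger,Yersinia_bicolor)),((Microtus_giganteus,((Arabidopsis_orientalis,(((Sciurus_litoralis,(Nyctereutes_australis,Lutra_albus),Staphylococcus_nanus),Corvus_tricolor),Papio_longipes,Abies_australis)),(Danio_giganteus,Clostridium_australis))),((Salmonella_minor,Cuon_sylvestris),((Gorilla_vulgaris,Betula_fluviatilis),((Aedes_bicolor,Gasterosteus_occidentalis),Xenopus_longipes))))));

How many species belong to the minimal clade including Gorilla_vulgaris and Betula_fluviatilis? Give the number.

The MRCA of Gorilla_vulgaris and Betula_fluviatilis is the node subtending (Gorilla_vulgaris,Betula_fluviatilis).
That clade contains 2 terminal taxa: Betula_fluviatilis, Gorilla_vulgaris.

2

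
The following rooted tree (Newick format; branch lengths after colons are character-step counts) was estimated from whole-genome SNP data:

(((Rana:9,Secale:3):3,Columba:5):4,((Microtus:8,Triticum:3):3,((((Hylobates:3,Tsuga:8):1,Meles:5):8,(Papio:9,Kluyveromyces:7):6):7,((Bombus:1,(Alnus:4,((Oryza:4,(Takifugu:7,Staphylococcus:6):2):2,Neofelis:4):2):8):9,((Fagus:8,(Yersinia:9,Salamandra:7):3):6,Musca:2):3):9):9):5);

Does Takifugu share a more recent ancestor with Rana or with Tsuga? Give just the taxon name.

The MRCA of Takifugu and Tsuga subtends ((((Hylobates,Tsuga),Meles),(Papio,Kluyveromyces)),((Bombus,(Alnus,((Oryza,(Takifugu,Staphylococcus)),Neofelis))),((Fagus,(Yersinia,Salamandra)),Musca))) (15 taxa).
The MRCA of Takifugu and Rana is the root, subtending the entire tree (20 taxa).
The first is nested inside the second, so Takifugu shares a more recent common ancestor with Tsuga.

Tsuga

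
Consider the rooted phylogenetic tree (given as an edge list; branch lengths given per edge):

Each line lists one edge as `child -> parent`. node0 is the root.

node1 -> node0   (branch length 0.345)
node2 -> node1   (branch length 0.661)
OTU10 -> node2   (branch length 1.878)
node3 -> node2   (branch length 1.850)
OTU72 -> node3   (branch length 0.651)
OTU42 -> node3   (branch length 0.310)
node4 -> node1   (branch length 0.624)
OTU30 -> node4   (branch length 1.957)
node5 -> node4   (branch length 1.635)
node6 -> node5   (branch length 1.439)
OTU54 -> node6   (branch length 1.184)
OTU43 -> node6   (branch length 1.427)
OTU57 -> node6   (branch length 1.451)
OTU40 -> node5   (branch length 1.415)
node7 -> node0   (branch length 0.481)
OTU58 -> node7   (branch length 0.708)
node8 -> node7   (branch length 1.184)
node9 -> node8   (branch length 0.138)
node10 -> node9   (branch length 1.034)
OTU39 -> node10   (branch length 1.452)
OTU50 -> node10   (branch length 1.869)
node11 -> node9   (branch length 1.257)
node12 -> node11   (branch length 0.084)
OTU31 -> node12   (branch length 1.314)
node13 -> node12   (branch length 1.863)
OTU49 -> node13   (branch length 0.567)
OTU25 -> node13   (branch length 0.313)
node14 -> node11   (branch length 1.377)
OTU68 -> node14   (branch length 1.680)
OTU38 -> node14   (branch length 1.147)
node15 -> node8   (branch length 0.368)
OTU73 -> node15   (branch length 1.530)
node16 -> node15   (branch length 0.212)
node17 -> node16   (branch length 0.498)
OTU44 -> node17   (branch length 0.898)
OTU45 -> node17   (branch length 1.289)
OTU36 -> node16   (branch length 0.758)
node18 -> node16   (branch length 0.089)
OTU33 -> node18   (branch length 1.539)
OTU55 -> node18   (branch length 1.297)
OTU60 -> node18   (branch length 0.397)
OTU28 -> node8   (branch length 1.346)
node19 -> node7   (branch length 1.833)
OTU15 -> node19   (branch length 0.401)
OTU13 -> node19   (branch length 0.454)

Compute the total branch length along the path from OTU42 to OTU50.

The path runs OTU42 → … → MRCA → … → OTU50; the MRCA is the root of the tree.
Branch lengths along that path: 0.310 + 1.850 + 0.661 + 0.345 + 0.481 + 1.184 + 0.138 + 1.034 + 1.869 = 7.872.

7.872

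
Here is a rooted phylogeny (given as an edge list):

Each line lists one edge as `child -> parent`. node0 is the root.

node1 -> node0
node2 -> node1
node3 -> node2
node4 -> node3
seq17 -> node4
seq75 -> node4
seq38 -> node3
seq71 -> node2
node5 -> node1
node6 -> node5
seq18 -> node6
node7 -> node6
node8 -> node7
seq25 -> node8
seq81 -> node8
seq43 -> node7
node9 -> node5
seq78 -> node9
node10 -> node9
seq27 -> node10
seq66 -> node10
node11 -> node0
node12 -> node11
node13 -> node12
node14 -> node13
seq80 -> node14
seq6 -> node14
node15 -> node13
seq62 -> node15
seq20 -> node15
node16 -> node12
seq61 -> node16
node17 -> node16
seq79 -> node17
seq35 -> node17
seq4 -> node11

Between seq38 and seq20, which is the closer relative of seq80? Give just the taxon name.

The MRCA of seq80 and seq20 subtends ((seq80,seq6),(seq62,seq20)) (4 taxa).
The MRCA of seq80 and seq38 is the root, subtending the entire tree (19 taxa).
The first is nested inside the second, so seq80 shares a more recent common ancestor with seq20.

seq20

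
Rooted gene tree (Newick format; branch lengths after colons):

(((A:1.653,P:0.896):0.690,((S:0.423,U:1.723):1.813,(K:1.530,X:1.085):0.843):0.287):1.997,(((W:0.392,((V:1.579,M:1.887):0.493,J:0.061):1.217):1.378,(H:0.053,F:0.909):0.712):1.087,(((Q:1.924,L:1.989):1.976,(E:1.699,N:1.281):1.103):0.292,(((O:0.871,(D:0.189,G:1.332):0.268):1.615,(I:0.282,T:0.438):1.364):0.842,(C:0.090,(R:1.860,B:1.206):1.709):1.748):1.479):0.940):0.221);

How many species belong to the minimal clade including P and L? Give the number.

24

The MRCA of P and L is the root, so the clade is the entire tree.
That clade contains 24 terminal taxa: A, B, C, D, E, F, G, H, I, J, K, L, M, N, O, P, Q, R, S, T, U, V, W, X.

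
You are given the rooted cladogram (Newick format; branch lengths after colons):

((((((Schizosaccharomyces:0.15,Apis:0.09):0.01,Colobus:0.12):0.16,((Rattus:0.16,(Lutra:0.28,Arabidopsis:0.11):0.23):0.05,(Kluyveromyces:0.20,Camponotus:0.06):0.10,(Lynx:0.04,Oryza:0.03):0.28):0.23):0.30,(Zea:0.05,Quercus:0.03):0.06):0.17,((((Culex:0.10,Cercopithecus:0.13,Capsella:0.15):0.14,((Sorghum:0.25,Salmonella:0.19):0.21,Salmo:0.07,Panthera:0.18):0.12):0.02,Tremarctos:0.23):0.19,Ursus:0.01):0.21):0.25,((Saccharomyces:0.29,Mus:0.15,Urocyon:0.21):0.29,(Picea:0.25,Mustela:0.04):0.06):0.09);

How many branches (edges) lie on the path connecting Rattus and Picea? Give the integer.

9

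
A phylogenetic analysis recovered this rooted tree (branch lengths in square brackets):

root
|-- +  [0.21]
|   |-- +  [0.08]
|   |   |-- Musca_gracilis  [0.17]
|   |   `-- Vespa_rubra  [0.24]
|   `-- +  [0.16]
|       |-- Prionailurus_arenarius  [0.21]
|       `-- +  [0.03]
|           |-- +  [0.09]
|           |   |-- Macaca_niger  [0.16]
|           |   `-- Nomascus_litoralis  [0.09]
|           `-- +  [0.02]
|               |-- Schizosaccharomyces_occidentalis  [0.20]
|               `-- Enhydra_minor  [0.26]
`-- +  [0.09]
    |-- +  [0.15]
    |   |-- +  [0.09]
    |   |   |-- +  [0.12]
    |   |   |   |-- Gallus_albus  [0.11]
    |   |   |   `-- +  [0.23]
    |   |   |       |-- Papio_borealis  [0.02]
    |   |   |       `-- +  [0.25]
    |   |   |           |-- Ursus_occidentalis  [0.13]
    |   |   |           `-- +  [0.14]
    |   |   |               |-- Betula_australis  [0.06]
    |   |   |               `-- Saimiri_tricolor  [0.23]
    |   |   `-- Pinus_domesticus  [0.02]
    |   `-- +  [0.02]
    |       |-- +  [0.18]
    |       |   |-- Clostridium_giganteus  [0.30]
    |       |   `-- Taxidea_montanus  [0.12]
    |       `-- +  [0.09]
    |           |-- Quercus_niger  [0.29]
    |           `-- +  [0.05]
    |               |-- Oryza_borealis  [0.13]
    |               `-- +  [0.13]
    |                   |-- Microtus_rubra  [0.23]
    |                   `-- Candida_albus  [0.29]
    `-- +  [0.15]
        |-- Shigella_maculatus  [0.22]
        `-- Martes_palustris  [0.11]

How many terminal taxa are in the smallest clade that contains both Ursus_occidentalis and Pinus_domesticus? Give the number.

6

The MRCA of Ursus_occidentalis and Pinus_domesticus is the node subtending ((Gallus_albus,(Papio_borealis,(Ursus_occidentalis,(Betula_australis,Saimiri_tricolor)))),Pinus_domesticus).
That clade contains 6 terminal taxa: Betula_australis, Gallus_albus, Papio_borealis, Pinus_domesticus, Saimiri_tricolor, Ursus_occidentalis.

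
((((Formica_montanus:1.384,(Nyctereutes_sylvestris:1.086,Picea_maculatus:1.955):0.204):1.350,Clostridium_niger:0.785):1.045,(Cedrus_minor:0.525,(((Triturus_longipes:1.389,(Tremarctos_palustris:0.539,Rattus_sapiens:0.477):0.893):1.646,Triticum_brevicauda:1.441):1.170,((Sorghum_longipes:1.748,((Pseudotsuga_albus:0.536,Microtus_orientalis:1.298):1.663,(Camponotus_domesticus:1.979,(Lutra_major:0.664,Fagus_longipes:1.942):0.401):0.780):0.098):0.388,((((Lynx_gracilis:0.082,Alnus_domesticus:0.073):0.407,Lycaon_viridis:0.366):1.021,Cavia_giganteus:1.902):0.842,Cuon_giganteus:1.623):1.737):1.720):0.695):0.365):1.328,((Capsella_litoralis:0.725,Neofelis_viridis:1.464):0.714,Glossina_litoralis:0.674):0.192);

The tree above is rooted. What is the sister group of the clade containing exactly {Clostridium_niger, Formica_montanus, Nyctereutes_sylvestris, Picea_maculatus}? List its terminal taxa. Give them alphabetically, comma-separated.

Alnus_domesticus, Camponotus_domesticus, Cavia_giganteus, Cedrus_minor, Cuon_giganteus, Fagus_longipes, Lutra_major, Lycaon_viridis, Lynx_gracilis, Microtus_orientalis, Pseudotsuga_albus, Rattus_sapiens, Sorghum_longipes, Tremarctos_palustris, Triticum_brevicauda, Triturus_longipes

The clade containing exactly {Clostridium_niger, Formica_montanus, Nyctereutes_sylvestris, Picea_maculatus} attaches to the tree at the node subtending (((Formica_montanus,(Nyctereutes_sylvestris,Picea_maculatus)),Clostridium_niger),(Cedrus_minor,(((Triturus_longipes,(Tremarctos_palustris,Rattus_sapiens)),Triticum_brevicauda),((Sorghum_longipes,((Pseudotsuga_albus,Microtus_orientalis),(Camponotus_domesticus,(Lutra_major,Fagus_longipes)))),((((Lynx_gracilis,Alnus_domesticus),Lycaon_viridis),Cavia_giganteus),Cuon_giganteus))))).
The other lineage descending from that same node — the sister group — is (Cedrus_minor,(((Triturus_longipes,(Tremarctos_palustris,Rattus_sapiens)),Triticum_brevicauda),((Sorghum_longipes,((Pseudotsuga_albus,Microtus_orientalis),(Camponotus_domesticus,(Lutra_major,Fagus_longipes)))),((((Lynx_gracilis,Alnus_domesticus),Lycaon_viridis),Cavia_giganteus),Cuon_giganteus)))); its 16 tips in alphabetical order are the answer.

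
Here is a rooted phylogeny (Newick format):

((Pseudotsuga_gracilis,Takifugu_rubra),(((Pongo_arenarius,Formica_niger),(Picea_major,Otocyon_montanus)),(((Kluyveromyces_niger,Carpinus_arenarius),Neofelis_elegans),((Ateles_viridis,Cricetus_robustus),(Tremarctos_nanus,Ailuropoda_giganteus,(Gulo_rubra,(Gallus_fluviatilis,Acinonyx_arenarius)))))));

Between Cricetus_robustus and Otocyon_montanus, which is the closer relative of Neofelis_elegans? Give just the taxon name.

Cricetus_robustus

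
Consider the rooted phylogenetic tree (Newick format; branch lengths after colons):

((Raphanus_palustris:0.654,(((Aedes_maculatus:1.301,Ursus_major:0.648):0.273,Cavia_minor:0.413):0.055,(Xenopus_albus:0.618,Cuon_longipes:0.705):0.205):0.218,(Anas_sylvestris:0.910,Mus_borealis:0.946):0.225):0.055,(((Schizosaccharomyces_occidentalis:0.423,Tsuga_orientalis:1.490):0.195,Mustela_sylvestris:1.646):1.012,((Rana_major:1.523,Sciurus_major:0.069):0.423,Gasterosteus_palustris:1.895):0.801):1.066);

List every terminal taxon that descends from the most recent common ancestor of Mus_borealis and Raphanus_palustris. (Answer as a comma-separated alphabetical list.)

Aedes_maculatus, Anas_sylvestris, Cavia_minor, Cuon_longipes, Mus_borealis, Raphanus_palustris, Ursus_major, Xenopus_albus

Tracing Mus_borealis: it sits inside (Anas_sylvestris,Mus_borealis).
Tracing Raphanus_palustris: it sits inside (Raphanus_palustris,(((Aedes_maculatus,Ursus_major),Cavia_minor),(Xenopus_albus,Cuon_longipes)),(Anas_sylvestris,Mus_borealis)).
The smallest clade enclosing both is (Raphanus_palustris,(((Aedes_maculatus,Ursus_major),Cavia_minor),(Xenopus_albus,Cuon_longipes)),(Anas_sylvestris,Mus_borealis)); the answer is its 8 terminal taxa in alphabetical order.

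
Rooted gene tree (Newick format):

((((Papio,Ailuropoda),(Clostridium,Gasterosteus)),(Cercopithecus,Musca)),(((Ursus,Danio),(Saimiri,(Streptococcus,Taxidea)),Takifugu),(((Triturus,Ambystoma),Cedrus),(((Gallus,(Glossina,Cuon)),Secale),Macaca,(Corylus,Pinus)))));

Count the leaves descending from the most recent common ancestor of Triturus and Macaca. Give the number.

10

The MRCA of Triturus and Macaca is the node subtending (((Triturus,Ambystoma),Cedrus),(((Gallus,(Glossina,Cuon)),Secale),Macaca,(Corylus,Pinus))).
That clade contains 10 terminal taxa: Ambystoma, Cedrus, Corylus, Cuon, Gallus, Glossina, Macaca, Pinus, Secale, Triturus.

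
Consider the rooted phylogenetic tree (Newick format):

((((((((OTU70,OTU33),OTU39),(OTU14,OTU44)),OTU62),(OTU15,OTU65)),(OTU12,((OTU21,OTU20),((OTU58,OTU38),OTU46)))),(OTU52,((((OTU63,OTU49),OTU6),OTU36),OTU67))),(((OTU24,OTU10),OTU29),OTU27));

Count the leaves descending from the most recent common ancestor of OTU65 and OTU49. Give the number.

20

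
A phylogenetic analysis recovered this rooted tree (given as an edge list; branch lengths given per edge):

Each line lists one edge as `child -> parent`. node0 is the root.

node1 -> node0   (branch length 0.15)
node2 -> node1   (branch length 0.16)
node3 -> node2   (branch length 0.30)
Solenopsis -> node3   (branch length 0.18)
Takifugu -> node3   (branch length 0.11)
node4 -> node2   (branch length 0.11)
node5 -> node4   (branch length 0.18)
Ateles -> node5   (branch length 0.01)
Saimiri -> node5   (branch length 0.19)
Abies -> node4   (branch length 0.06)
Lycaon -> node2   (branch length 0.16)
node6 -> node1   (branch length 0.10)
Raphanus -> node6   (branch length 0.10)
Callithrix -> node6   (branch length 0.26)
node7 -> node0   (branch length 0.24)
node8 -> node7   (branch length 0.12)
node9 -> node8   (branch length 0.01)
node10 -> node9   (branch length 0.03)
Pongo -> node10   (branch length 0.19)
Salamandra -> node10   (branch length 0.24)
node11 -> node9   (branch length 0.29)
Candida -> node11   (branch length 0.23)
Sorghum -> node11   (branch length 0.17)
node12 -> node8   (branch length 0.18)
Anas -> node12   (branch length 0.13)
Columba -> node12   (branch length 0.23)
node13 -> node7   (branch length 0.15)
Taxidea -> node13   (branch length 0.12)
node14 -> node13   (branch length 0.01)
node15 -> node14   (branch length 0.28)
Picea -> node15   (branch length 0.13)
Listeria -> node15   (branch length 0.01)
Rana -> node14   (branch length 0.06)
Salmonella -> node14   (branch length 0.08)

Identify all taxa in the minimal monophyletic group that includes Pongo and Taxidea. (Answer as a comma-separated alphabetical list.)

Tracing Pongo: it sits inside (Pongo,Salamandra).
Tracing Taxidea: it sits inside (Taxidea,((Picea,Listeria),Rana,Salmonella)).
The smallest clade enclosing both is ((((Pongo,Salamandra),(Candida,Sorghum)),(Anas,Columba)),(Taxidea,((Picea,Listeria),Rana,Salmonella))); the answer is its 11 terminal taxa in alphabetical order.

Anas, Candida, Columba, Listeria, Picea, Pongo, Rana, Salamandra, Salmonella, Sorghum, Taxidea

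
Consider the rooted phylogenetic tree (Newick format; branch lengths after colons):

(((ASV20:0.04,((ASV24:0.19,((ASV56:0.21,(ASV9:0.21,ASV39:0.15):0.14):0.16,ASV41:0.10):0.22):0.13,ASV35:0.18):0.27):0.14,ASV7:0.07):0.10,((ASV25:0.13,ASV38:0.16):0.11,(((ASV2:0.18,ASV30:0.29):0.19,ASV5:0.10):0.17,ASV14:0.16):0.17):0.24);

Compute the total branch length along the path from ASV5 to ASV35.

1.37

The path runs ASV5 → … → MRCA → … → ASV35; the MRCA is the root of the tree.
Branch lengths along that path: 0.10 + 0.17 + 0.17 + 0.24 + 0.10 + 0.14 + 0.27 + 0.18 = 1.37.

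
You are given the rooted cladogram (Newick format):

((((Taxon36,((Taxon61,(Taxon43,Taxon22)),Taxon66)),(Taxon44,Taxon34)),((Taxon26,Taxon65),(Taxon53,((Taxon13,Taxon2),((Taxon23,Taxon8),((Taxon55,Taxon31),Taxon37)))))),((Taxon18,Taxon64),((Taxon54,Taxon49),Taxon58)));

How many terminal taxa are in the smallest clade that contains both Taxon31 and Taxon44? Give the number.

The MRCA of Taxon31 and Taxon44 is the node subtending (((Taxon36,((Taxon61,(Taxon43,Taxon22)),Taxon66)),(Taxon44,Taxon34)),((Taxon26,Taxon65),(Taxon53,((Taxon13,Taxon2),((Taxon23,Taxon8),((Taxon55,Taxon31),Taxon37)))))).
That clade contains 17 terminal taxa: Taxon13, Taxon2, Taxon22, Taxon23, Taxon26, Taxon31, Taxon34, Taxon36, Taxon37, Taxon43, Taxon44, Taxon53, Taxon55, Taxon61, Taxon65, Taxon66, Taxon8.

17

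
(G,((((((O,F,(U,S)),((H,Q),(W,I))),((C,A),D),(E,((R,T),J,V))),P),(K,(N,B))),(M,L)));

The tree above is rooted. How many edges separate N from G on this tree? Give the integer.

6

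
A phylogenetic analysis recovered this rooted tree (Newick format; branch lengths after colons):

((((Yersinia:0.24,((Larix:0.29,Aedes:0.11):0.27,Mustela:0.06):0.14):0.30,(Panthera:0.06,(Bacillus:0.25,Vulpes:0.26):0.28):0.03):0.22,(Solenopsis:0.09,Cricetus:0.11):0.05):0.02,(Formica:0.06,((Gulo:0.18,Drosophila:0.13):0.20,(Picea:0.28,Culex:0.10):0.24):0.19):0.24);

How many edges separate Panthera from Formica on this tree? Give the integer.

6

The MRCA of Panthera and Formica is the root of the tree.
From Panthera up to that node: 4 branches. From Formica up to the same node: 2 branches. Total: 4 + 2 = 6.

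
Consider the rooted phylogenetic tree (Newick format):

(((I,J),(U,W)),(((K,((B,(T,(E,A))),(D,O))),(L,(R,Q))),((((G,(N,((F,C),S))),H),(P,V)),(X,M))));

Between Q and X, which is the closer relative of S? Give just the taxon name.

The MRCA of S and X subtends ((((G,(N,((F,C),S))),H),(P,V)),(X,M)) (10 taxa).
The MRCA of S and Q subtends (((K,((B,(T,(E,A))),(D,O))),(L,(R,Q))),((((G,(N,((F,C),S))),H),(P,V)),(X,M))) (20 taxa).
The first is nested inside the second, so S shares a more recent common ancestor with X.

X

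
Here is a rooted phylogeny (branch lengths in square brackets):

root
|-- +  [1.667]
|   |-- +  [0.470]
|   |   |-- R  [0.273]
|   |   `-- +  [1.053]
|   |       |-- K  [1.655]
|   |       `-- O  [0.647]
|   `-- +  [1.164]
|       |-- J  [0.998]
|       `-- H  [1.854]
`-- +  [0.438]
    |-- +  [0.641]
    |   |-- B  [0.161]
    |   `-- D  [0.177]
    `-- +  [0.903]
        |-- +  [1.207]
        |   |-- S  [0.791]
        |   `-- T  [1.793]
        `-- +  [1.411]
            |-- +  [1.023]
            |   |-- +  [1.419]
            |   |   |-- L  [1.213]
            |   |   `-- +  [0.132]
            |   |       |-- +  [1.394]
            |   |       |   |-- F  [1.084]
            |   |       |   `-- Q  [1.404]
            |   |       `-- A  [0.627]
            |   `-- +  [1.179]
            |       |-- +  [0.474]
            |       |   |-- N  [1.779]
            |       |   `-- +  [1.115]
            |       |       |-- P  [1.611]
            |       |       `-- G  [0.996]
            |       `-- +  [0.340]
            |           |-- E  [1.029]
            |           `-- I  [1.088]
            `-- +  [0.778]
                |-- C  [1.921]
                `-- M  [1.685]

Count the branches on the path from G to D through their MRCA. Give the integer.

The MRCA of G and D is the node subtending ((B,D),((S,T),(((L,((F,Q),A)),((N,(P,G)),(E,I))),(C,M)))).
From G up to that node: 7 branches. From D up to the same node: 2 branches. Total: 7 + 2 = 9.

9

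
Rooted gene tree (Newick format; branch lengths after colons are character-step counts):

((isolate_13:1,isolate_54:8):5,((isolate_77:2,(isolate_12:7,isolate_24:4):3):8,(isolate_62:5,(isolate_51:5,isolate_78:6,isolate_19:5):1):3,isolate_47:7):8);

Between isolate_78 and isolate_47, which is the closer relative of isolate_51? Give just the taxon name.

isolate_78

The MRCA of isolate_51 and isolate_78 subtends (isolate_51,isolate_78,isolate_19) (3 taxa).
The MRCA of isolate_51 and isolate_47 subtends ((isolate_77,(isolate_12,isolate_24)),(isolate_62,(isolate_51,isolate_78,isolate_19)),isolate_47) (8 taxa).
The first is nested inside the second, so isolate_51 shares a more recent common ancestor with isolate_78.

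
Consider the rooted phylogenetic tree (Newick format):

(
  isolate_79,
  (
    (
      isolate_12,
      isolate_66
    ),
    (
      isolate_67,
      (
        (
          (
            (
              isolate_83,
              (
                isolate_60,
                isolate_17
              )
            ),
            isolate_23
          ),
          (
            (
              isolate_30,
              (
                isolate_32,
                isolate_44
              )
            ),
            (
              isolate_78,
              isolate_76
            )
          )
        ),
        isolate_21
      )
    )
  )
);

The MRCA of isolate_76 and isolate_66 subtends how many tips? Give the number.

13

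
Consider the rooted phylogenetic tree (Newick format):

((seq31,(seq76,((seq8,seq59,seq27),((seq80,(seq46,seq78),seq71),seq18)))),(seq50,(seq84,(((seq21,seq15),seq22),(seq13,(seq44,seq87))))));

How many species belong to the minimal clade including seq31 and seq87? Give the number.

18

The MRCA of seq31 and seq87 is the root, so the clade is the entire tree.
That clade contains 18 terminal taxa: seq13, seq15, seq18, seq21, seq22, seq27, seq31, seq44, seq46, seq50, seq59, seq71, seq76, seq78, seq8, seq80, seq84, seq87.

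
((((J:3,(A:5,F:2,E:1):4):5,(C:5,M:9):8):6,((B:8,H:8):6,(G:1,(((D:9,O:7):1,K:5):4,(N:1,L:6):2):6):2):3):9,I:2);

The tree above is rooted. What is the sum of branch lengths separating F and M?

The path runs F → … → MRCA → … → M; the MRCA is the node subtending ((J,(A,F,E)),(C,M)).
Branch lengths along that path: 2 + 4 + 5 + 8 + 9 = 28.

28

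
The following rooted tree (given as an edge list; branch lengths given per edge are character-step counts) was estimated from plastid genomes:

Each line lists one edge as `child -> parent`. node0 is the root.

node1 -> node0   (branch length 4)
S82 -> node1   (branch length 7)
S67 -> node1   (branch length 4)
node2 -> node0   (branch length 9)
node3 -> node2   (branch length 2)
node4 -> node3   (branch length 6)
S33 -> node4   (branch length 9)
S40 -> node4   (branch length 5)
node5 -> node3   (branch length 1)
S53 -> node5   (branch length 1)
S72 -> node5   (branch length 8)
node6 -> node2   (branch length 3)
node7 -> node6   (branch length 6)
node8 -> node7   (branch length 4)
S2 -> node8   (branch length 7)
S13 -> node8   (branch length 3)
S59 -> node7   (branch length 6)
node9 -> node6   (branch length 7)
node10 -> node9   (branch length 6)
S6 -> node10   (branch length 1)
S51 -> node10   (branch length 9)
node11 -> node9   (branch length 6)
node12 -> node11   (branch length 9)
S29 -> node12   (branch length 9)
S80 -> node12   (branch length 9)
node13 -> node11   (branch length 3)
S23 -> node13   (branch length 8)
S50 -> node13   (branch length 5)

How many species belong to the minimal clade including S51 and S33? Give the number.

The MRCA of S51 and S33 is the node subtending (((S33,S40),(S53,S72)),(((S2,S13),S59),((S6,S51),((S29,S80),(S23,S50))))).
That clade contains 13 terminal taxa: S13, S2, S23, S29, S33, S40, S50, S51, S53, S59, S6, S72, S80.

13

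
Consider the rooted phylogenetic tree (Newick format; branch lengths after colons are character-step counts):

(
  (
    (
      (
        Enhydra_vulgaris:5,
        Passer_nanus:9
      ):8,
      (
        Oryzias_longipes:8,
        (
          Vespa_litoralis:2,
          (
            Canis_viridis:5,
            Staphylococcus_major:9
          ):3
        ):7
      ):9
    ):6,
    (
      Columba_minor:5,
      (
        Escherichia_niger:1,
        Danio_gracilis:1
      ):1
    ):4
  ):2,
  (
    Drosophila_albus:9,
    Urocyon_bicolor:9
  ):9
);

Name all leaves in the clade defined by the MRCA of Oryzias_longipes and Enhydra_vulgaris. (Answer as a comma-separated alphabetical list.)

Canis_viridis, Enhydra_vulgaris, Oryzias_longipes, Passer_nanus, Staphylococcus_major, Vespa_litoralis

Tracing Oryzias_longipes: it sits inside (Oryzias_longipes,(Vespa_litoralis,(Canis_viridis,Staphylococcus_major))).
Tracing Enhydra_vulgaris: it sits inside (Enhydra_vulgaris,Passer_nanus).
The smallest clade enclosing both is ((Enhydra_vulgaris,Passer_nanus),(Oryzias_longipes,(Vespa_litoralis,(Canis_viridis,Staphylococcus_major)))); the answer is its 6 terminal taxa in alphabetical order.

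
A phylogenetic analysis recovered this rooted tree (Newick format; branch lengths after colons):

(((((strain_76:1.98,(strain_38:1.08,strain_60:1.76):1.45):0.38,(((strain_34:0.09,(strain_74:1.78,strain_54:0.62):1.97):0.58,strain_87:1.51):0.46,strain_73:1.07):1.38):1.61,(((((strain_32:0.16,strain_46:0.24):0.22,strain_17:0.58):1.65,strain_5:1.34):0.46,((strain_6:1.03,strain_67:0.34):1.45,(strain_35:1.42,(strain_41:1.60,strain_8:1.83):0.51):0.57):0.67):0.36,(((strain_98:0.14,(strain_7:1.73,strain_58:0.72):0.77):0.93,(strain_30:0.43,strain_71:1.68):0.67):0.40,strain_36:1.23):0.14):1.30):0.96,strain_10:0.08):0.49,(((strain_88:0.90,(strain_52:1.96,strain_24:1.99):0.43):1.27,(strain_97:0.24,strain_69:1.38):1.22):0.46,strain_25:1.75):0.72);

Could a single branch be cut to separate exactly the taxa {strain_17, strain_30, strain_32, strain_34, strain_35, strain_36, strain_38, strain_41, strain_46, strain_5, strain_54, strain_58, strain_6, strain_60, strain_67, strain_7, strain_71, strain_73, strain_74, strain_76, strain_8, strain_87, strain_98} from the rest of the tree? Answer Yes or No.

The most recent common ancestor of these taxa subtends (((strain_76,(strain_38,strain_60)),(((strain_34,(strain_74,strain_54)),strain_87),strain_73)),(((((strain_32,strain_46),strain_17),strain_5),((strain_6,strain_67),(strain_35,(strain_41,strain_8)))),(((strain_98,(strain_7,strain_58)),(strain_30,strain_71)),strain_36))).
That clade has exactly 23 tips — every listed taxon and nothing else — so the group is monophyletic.

Yes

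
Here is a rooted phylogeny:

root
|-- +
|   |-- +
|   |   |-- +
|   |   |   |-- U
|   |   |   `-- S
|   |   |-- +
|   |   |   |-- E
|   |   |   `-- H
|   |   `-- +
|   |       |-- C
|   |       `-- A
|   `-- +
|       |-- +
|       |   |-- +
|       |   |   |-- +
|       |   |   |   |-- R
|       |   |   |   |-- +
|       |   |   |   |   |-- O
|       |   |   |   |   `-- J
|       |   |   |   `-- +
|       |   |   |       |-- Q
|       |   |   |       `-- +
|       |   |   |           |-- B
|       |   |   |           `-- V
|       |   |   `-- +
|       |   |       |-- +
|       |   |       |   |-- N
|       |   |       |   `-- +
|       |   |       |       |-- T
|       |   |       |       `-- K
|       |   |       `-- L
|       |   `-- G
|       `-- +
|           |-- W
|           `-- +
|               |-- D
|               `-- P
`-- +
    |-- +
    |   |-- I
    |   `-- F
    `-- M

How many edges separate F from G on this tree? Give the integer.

7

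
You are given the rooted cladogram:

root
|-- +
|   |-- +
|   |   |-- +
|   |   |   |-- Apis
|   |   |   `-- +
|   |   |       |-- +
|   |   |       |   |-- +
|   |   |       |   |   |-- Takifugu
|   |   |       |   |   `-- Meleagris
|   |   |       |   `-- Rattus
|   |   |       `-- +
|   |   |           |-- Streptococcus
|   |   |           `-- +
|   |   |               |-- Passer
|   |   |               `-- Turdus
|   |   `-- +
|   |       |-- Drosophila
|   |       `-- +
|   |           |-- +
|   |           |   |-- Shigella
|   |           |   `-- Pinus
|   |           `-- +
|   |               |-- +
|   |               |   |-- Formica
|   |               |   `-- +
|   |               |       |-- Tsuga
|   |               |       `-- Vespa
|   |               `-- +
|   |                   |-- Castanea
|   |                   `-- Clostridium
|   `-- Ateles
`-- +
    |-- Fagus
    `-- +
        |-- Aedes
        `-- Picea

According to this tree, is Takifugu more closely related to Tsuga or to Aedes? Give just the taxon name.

Tsuga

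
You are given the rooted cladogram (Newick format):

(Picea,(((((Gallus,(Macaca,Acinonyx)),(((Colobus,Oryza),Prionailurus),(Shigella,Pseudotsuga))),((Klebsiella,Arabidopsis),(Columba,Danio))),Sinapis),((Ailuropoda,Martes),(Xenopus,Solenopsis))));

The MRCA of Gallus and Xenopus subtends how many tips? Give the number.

17

The MRCA of Gallus and Xenopus is the node subtending (((((Gallus,(Macaca,Acinonyx)),(((Colobus,Oryza),Prionailurus),(Shigella,Pseudotsuga))),((Klebsiella,Arabidopsis),(Columba,Danio))),Sinapis),((Ailuropoda,Martes),(Xenopus,Solenopsis))).
That clade contains 17 terminal taxa: Acinonyx, Ailuropoda, Arabidopsis, Colobus, Columba, Danio, Gallus, Klebsiella, Macaca, Martes, Oryza, Prionailurus, Pseudotsuga, Shigella, Sinapis, Solenopsis, Xenopus.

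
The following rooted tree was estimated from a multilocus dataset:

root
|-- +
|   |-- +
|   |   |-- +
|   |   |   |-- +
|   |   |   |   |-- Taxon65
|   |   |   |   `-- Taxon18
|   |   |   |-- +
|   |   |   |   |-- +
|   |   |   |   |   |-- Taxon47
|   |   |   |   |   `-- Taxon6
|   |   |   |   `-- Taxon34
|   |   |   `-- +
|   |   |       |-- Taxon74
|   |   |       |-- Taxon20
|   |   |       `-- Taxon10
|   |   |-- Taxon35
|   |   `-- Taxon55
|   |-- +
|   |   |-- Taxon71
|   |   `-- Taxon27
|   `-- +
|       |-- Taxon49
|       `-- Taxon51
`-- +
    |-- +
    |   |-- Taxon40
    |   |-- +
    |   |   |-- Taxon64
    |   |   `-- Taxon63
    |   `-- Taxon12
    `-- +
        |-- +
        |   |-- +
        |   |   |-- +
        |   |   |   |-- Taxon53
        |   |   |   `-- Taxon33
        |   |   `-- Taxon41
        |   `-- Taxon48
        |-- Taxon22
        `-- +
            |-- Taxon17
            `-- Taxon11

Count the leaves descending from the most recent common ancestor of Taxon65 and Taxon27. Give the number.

14

The MRCA of Taxon65 and Taxon27 is the node subtending ((((Taxon65,Taxon18),((Taxon47,Taxon6),Taxon34),(Taxon74,Taxon20,Taxon10)),Taxon35,Taxon55),(Taxon71,Taxon27),(Taxon49,Taxon51)).
That clade contains 14 terminal taxa: Taxon10, Taxon18, Taxon20, Taxon27, Taxon34, Taxon35, Taxon47, Taxon49, Taxon51, Taxon55, Taxon6, Taxon65, Taxon71, Taxon74.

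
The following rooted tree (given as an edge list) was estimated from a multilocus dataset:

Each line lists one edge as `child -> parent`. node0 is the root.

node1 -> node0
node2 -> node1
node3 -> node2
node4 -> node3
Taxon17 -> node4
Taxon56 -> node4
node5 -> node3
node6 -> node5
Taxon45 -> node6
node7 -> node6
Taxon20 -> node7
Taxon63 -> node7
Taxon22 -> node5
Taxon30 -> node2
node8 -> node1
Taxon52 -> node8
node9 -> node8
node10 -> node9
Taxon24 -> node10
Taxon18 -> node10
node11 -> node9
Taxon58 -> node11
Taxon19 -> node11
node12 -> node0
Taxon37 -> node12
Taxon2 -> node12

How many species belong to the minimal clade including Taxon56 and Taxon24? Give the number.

12

The MRCA of Taxon56 and Taxon24 is the node subtending ((((Taxon17,Taxon56),((Taxon45,(Taxon20,Taxon63)),Taxon22)),Taxon30),(Taxon52,((Taxon24,Taxon18),(Taxon58,Taxon19)))).
That clade contains 12 terminal taxa: Taxon17, Taxon18, Taxon19, Taxon20, Taxon22, Taxon24, Taxon30, Taxon45, Taxon52, Taxon56, Taxon58, Taxon63.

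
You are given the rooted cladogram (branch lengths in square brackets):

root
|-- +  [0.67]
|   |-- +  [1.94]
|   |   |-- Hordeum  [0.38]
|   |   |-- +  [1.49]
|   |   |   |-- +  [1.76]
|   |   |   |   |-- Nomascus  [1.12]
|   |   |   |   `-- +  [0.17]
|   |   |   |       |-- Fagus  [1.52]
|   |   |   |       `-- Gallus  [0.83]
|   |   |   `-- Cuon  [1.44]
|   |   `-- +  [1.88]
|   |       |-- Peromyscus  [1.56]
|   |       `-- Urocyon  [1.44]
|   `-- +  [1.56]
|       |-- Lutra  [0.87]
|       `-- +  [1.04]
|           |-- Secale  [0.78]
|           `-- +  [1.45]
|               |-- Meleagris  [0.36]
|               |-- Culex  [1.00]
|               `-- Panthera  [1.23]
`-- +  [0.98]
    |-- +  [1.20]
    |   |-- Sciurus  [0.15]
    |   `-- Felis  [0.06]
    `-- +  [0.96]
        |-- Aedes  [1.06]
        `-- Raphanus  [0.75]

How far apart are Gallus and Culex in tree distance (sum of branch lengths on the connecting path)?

The path runs Gallus → … → MRCA → … → Culex; the MRCA is the node subtending ((Hordeum,((Nomascus,(Fagus,Gallus)),Cuon),(Peromyscus,Urocyon)),(Lutra,(Secale,(Meleagris,Culex,Panthera)))).
Branch lengths along that path: 0.83 + 0.17 + 1.76 + 1.49 + 1.94 + 1.56 + 1.04 + 1.45 + 1.00 = 11.24.

11.24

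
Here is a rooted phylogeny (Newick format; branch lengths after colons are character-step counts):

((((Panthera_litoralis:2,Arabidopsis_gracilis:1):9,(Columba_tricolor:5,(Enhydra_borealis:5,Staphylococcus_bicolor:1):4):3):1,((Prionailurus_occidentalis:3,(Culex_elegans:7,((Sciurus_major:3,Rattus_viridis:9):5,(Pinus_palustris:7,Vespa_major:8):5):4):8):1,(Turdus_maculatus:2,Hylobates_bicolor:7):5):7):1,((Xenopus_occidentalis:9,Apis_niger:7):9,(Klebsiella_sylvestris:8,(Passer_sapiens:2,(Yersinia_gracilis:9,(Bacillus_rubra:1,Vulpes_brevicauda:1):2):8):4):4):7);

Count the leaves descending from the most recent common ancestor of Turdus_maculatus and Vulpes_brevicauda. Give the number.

20

The MRCA of Turdus_maculatus and Vulpes_brevicauda is the root, so the clade is the entire tree.
That clade contains 20 terminal taxa: Apis_niger, Arabidopsis_gracilis, Bacillus_rubra, Columba_tricolor, Culex_elegans, Enhydra_borealis, Hylobates_bicolor, Klebsiella_sylvestris, Panthera_litoralis, Passer_sapiens, Pinus_palustris, Prionailurus_occidentalis, Rattus_viridis, Sciurus_major, Staphylococcus_bicolor, Turdus_maculatus, Vespa_major, Vulpes_brevicauda, Xenopus_occidentalis, Yersinia_gracilis.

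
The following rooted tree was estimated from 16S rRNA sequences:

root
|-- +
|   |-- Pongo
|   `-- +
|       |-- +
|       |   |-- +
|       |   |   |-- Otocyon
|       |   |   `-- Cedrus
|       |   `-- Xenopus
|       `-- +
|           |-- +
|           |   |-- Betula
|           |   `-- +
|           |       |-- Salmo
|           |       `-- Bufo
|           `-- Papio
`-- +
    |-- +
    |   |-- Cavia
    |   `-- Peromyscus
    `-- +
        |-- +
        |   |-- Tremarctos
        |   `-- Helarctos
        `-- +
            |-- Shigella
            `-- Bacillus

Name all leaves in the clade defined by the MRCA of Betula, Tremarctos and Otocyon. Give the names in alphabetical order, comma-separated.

Tracing Betula: it sits inside (Betula,(Salmo,Bufo)).
Tracing Tremarctos: it sits inside (Tremarctos,Helarctos).
Tracing Otocyon: it sits inside (Otocyon,Cedrus).
The smallest clade enclosing all 3 is the whole tree (their MRCA is the root), so the answer is all 14 tips in alphabetical order.

Bacillus, Betula, Bufo, Cavia, Cedrus, Helarctos, Otocyon, Papio, Peromyscus, Pongo, Salmo, Shigella, Tremarctos, Xenopus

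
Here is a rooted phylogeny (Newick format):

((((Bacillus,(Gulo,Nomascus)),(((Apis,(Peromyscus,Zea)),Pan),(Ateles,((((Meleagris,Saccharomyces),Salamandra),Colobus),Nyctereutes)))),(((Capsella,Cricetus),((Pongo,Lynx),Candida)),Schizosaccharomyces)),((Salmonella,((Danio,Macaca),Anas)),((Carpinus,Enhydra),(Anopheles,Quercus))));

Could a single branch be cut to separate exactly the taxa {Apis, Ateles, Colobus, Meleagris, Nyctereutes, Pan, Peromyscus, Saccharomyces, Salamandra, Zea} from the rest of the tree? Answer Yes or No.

Yes

The most recent common ancestor of these taxa subtends (((Apis,(Peromyscus,Zea)),Pan),(Ateles,((((Meleagris,Saccharomyces),Salamandra),Colobus),Nyctereutes))).
That clade has exactly 10 tips — every listed taxon and nothing else — so the group is monophyletic.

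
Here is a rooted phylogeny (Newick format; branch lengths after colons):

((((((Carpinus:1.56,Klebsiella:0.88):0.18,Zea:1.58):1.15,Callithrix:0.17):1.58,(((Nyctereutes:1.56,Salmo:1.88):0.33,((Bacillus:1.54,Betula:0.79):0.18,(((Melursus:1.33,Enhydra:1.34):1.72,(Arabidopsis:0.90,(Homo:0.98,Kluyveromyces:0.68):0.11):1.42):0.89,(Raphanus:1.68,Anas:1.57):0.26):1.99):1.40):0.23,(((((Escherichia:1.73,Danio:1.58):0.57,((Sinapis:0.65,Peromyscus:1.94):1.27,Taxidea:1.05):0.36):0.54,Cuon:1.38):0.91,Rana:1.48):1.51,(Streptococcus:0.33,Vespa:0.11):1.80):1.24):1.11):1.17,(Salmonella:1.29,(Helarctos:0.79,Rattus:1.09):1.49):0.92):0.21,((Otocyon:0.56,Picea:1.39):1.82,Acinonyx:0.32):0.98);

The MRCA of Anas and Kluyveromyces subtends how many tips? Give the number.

7

The MRCA of Anas and Kluyveromyces is the node subtending (((Melursus,Enhydra),(Arabidopsis,(Homo,Kluyveromyces))),(Raphanus,Anas)).
That clade contains 7 terminal taxa: Anas, Arabidopsis, Enhydra, Homo, Kluyveromyces, Melursus, Raphanus.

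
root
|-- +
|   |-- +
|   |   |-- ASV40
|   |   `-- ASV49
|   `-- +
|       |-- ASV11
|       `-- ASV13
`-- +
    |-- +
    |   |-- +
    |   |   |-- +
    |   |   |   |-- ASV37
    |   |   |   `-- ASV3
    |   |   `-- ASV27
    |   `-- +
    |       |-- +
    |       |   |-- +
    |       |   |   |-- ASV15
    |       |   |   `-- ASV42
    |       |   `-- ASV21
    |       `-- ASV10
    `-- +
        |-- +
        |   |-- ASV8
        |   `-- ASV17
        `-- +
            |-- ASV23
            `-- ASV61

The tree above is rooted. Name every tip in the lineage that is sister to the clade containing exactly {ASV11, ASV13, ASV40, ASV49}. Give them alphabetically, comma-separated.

The clade containing exactly {ASV11, ASV13, ASV40, ASV49} attaches directly to the root of the tree.
The other lineage descending from that same node — the sister group — is ((((ASV37,ASV3),ASV27),(((ASV15,ASV42),ASV21),ASV10)),((ASV8,ASV17),(ASV23,ASV61))); its 11 tips in alphabetical order are the answer.

ASV10, ASV15, ASV17, ASV21, ASV23, ASV27, ASV3, ASV37, ASV42, ASV61, ASV8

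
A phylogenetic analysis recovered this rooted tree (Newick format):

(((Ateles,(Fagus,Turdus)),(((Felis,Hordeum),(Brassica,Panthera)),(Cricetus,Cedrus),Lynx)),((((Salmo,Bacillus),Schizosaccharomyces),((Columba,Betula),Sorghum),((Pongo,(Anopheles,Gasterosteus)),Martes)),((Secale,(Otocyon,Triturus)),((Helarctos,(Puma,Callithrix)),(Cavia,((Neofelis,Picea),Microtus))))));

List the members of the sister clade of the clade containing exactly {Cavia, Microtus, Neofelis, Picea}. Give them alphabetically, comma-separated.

Callithrix, Helarctos, Puma

The clade containing exactly {Cavia, Microtus, Neofelis, Picea} attaches to the tree at the node subtending ((Helarctos,(Puma,Callithrix)),(Cavia,((Neofelis,Picea),Microtus))).
The other lineage descending from that same node — the sister group — is (Helarctos,(Puma,Callithrix)); its 3 tips in alphabetical order are the answer.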